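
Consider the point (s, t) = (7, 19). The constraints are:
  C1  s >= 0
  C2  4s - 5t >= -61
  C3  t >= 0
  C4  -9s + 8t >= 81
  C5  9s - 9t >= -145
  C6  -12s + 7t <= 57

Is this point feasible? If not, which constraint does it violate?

not feasible — violates C2

Constraint C2: 4s - 5t = -67, which is not ≥ -61. All other constraints are satisfied.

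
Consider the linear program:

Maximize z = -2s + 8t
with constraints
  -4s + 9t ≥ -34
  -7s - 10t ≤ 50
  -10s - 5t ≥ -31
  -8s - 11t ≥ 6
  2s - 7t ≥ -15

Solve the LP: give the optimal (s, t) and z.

s = -69/26, t = 18/13, maximum z = 213/13

Corner points and z = -2s + 8t:
  (-110/103, -438/103) → z = -3284/103
  (80/29, -74/29) → z = -752/29
  (-500/69, 5/69) → z = 1040/69
  (-69/26, 18/13) → z = 213/13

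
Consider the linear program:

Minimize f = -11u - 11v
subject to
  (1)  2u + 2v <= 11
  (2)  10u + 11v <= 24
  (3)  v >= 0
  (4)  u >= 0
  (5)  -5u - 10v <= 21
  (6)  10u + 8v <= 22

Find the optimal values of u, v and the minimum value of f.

At the optimal vertex, 10u + 11v = 24 and 10u + 8v = 22.
Solving simultaneously gives u = 5/3, v = 2/3.

u = 5/3, v = 2/3, minimum f = -77/3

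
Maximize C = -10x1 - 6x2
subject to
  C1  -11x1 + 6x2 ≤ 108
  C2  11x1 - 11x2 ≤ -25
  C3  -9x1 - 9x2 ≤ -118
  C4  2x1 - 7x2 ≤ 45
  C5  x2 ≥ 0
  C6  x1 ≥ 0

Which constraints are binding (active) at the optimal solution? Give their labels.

Corner points and C = -10x1 - 6x2:
  (0, 18) → C = -108
  (1073/198, 1523/198) → C = -9934/99
  (0, 118/9) → C = -236/3
The feasible region is unbounded (it extends along (6, 11), (1, 1)), but C strictly decreases along every unbounded feasible direction, so there is no improving ray and the maximum is attained at a vertex.

The maximum is at (0, 118/9). Substituting into each constraint, equality holds for C3 and C6; the remaining constraints have slack.

C3 and C6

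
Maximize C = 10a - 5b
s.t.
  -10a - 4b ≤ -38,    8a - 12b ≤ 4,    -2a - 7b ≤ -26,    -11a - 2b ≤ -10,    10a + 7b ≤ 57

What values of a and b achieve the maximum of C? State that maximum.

Corner points and C = 10a - 5b:
  (81/31, 92/31) → C = 350/31
  (19/15, 19/3) → C = -19
  (31/8, 73/28) → C = 180/7

a = 31/8, b = 73/28, maximum C = 180/7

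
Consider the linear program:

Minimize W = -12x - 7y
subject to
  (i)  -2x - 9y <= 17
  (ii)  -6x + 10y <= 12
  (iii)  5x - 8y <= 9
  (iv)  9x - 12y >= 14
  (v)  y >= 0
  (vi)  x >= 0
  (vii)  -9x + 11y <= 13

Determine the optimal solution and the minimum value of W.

x = 93, y = 57, minimum W = -1515

Vertices and W = -12x - 7y:
  (93, 57) → W = -1515
  (142/9, 32/3) → W = -264
  (9/5, 0) → W = -108/5
  (14/9, 0) → W = -56/3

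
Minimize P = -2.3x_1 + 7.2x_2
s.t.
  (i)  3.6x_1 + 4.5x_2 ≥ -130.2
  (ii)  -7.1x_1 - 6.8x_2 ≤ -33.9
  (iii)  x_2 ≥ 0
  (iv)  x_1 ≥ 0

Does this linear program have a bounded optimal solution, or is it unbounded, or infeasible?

From the feasible point (339/71, 0), moving in the direction (1, 0) keeps every constraint satisfied while P decreases without bound.

unbounded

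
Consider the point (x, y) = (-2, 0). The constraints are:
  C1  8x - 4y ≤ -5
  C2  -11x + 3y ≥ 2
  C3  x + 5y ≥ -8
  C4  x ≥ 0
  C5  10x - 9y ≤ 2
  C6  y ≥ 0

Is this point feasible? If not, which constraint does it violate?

not feasible — violates C4

Constraint C4: x = -2, which is not ≥ 0. All other constraints are satisfied.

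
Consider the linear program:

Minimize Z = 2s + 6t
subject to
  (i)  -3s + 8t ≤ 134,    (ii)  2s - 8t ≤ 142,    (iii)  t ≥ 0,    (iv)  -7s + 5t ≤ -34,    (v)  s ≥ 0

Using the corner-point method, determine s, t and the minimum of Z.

s = 34/7, t = 0, minimum Z = 68/7

Extreme points and Z = 2s + 6t:
  (942/41, 1040/41) → Z = 8124/41
  (71, 0) → Z = 142
  (34/7, 0) → Z = 68/7
The feasible region is unbounded (it extends along (8, 3), (4, 1)), but Z strictly increases along every unbounded feasible direction, so there is no improving ray and the minimum is attained at a vertex.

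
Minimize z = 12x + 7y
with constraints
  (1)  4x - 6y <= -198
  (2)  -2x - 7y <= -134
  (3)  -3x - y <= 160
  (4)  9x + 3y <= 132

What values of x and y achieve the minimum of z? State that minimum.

Extreme points and z = 12x + 7y:
  (-291/20, 233/10) → z = -23/2
  (3, 35) → z = 281
  (-66, 38) → z = -526
The feasible region is unbounded (it extends along (-1, 3)), but z strictly increases along every unbounded feasible direction, so there is no improving ray and the minimum is attained at a vertex.

The binding constraints are -2x - 7y = -134 and -3x - y = 160.
Solving simultaneously gives x = -66, y = 38.

x = -66, y = 38, minimum z = -526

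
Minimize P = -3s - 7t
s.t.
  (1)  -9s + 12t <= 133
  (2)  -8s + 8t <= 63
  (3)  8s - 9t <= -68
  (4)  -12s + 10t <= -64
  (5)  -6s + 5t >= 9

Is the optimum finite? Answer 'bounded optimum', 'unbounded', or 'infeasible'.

Constraints -12s + 10t ≤ -64 and -6s + 5t ≥ 9 have parallel boundaries but demand opposite sides — no point can satisfy both, so the region is empty.

infeasible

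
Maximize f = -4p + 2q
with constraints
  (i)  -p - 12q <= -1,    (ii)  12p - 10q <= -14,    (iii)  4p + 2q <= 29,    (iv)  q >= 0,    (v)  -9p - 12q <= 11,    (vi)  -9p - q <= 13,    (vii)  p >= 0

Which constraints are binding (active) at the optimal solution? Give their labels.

Feasible corners and f = -4p + 2q:
  (131/32, 101/16) → f = -15/4
  (0, 7/5) → f = 14/5
  (0, 29/2) → f = 29

The maximum is at (0, 29/2). Substituting into each constraint, equality holds for (iii) and (vii); the remaining constraints have slack.

(iii) and (vii)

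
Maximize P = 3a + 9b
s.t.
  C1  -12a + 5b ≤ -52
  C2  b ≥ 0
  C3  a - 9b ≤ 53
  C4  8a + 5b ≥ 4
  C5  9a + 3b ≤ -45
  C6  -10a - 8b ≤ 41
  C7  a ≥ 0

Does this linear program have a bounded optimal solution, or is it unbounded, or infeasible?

The boundaries -12a + 5b = -52 and b = 0 meet at (13/3, 0), but that point violates 9a + 3b ≤ -45. Every candidate vertex is excluded by some other constraint, so the feasible region is empty.

infeasible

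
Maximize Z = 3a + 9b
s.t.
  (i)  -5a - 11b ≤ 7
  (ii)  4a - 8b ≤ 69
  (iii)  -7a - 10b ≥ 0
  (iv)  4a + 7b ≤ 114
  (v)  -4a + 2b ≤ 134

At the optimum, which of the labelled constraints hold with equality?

(iii) and (v)

Feasible corners and Z = 3a + 9b:
  (70/27, -49/27) → Z = -77/9
  (-248/9, 107/9) → Z = 73/3
  (-670/27, 469/27) → Z = 737/9

The maximum is at (-670/27, 469/27). Substituting into each constraint, equality holds for (iii) and (v); the remaining constraints have slack.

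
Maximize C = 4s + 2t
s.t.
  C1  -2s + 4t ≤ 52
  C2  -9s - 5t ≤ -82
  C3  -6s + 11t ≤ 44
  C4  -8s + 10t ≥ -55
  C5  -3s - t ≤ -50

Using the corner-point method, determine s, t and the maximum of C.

Vertices and C = 4s + 2t:
  (1045/28, 341/14) → C = 198
  (506/39, 144/13) → C = 2888/39
  (555/38, 235/38) → C = 1345/19

The binding constraints are -6s + 11t = 44 and -8s + 10t = -55.
Solving simultaneously gives s = 1045/28, t = 341/14.

s = 1045/28, t = 341/14, maximum C = 198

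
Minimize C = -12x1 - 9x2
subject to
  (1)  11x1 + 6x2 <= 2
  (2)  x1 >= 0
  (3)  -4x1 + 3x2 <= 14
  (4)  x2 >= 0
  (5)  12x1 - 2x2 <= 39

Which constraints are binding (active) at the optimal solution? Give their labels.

Corner points and C = -12x1 - 9x2:
  (0, 1/3) → C = -3
  (2/11, 0) → C = -24/11
  (0, 0) → C = 0

The minimum is at (0, 1/3). Substituting into each constraint, equality holds for (1) and (2); the remaining constraints have slack.

(1) and (2)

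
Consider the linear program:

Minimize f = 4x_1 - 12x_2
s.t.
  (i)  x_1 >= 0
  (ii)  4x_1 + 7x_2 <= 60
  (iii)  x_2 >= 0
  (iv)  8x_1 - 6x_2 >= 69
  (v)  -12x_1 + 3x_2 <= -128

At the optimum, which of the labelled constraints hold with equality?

Feasible corners and f = 4x_1 - 12x_2:
  (15, 0) → f = 60
  (269/24, 13/6) → f = 113/6
  (32/3, 0) → f = 128/3

The minimum is at (269/24, 13/6). Substituting into each constraint, equality holds for (ii) and (v); the remaining constraints have slack.

(ii) and (v)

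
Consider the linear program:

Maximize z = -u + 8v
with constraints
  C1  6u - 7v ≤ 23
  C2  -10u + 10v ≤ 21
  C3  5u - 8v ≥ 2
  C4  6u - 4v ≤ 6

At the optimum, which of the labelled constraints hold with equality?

C3 and C4

Corner points and z = -u + 8v:
  (-377/10, -178/5) → z = -2471/10
  (-25/9, -17/3) → z = -383/9
  (-94/15, -25/6) → z = -406/15
  (10/7, 9/14) → z = 26/7

The maximum is at (10/7, 9/14). Substituting into each constraint, equality holds for C3 and C4; the remaining constraints have slack.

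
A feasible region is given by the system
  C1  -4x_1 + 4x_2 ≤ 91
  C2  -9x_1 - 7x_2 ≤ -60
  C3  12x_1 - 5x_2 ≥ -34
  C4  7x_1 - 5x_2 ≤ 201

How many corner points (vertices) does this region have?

Pairwise boundary intersections that survive every other constraint:
  (319/28, 239/7)
  (1259/8, 1441/8)
  (62/129, 342/43)
  (1707/94, -1389/94)

4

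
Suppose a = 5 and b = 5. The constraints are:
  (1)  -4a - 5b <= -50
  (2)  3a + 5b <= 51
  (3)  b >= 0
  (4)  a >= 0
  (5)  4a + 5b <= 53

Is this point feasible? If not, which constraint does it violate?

not feasible — violates (1)

Constraint (1): -4a - 5b = -45, which is not ≤ -50. All other constraints are satisfied.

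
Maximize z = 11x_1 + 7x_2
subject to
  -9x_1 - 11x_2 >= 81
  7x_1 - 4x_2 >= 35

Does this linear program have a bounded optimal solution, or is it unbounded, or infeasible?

From the feasible point (61/113, -882/113), moving in the direction (11, -9) keeps every constraint satisfied while z increases without bound.

unbounded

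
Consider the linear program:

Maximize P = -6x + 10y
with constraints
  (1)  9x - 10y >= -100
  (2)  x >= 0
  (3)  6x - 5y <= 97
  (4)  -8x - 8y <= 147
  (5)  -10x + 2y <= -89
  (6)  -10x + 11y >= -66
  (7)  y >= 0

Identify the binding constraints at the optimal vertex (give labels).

Extreme points and P = -6x + 10y:
  (98, 491/5) → P = 394
  (545/41, 1801/82) → P = 5735/41
  (737/16, 287/8) → P = 659/8
  (847/90, 23/9) → P = -1391/45

The maximum is at (98, 491/5). Substituting into each constraint, equality holds for (1) and (3); the remaining constraints have slack.

(1) and (3)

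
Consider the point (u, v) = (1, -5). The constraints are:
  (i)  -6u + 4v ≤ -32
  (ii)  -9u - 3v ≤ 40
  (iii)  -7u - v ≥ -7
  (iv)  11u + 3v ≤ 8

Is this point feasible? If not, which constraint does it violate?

Constraint (i): -6u + 4v = -26, which is not ≤ -32. All other constraints are satisfied.

not feasible — violates (i)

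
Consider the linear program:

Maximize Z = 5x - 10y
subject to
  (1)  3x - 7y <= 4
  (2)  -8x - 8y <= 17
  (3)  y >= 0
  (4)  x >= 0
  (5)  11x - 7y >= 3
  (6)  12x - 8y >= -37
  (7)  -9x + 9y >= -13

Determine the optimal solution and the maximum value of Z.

The feasible region is unbounded (it extends along (1, 1), (2, 3)), but Z strictly decreases along every unbounded feasible direction, so there is no improving ray and the maximum is attained at a vertex.

The optimum lies where 3x - 7y = 4 and -9x + 9y = -13.
Solving simultaneously gives x = 55/36, y = 1/12.

x = 55/36, y = 1/12, maximum Z = 245/36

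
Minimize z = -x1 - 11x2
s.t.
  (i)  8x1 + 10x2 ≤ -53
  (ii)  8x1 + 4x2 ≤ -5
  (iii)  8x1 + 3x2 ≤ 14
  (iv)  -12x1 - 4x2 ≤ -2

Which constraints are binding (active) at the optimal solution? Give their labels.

Corner points and z = -x1 - 11x2:
  (27/8, -8) → z = 677/8
  (29/11, -163/22) → z = 1735/22
  (71/8, -19) → z = 1601/8
The feasible region is unbounded (it extends along (1, -3), (3, -8)), but z strictly increases along every unbounded feasible direction, so there is no improving ray and the minimum is attained at a vertex.

The minimum is at (29/11, -163/22). Substituting into each constraint, equality holds for (i) and (iv); the remaining constraints have slack.

(i) and (iv)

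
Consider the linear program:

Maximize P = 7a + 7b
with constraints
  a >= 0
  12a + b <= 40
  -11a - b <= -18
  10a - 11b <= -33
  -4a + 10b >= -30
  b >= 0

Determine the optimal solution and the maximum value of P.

a = 0, b = 40, maximum P = 280

Vertices and P = 7a + 7b:
  (0, 40) → P = 280
  (0, 18) → P = 126
  (407/142, 398/71) → P = 8421/142
  (165/131, 543/131) → P = 4956/131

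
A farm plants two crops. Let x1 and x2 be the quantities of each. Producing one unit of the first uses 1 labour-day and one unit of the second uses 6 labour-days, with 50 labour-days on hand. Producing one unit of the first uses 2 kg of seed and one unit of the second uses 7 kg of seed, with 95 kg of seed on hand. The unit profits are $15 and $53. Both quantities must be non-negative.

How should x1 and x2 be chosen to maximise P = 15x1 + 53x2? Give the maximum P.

x1 = 44, x2 = 1, maximum P = 713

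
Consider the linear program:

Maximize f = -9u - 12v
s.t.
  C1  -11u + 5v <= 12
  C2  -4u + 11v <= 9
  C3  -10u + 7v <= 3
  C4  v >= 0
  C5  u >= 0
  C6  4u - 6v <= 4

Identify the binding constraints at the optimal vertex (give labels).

Vertices and f = -9u - 12v:
  (15/41, 39/41) → f = -603/41
  (49/10, 13/5) → f = -753/10
  (0, 3/7) → f = -36/7
  (0, 0) → f = 0
  (1, 0) → f = -9

The maximum is at (0, 0). Substituting into each constraint, equality holds for C4 and C5; the remaining constraints have slack.

C4 and C5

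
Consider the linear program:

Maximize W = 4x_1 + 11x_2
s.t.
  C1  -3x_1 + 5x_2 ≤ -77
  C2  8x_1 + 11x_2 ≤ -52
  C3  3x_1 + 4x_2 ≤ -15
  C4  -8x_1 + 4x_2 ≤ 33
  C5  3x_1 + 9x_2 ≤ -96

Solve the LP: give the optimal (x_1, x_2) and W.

x_1 = 196/13, x_2 = -204/13, maximum W = -1460/13

Corner points and W = 4x_1 + 11x_2:
  (-473/28, -715/28) → W = -9757/28
  (71/14, -173/14) → W = -1619/14
  (43, -36) → W = -224
  (196/13, -204/13) → W = -1460/13
The feasible region is unbounded (it extends along (4, -3), (-1, -2)), but W strictly decreases along every unbounded feasible direction, so there is no improving ray and the maximum is attained at a vertex.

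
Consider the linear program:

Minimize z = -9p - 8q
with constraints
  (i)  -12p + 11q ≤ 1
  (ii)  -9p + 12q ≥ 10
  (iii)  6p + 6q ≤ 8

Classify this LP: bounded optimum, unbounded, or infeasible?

infeasible

The boundaries -12p + 11q = 1 and -9p + 12q = 10 meet at (98/45, 37/15), but that point violates 6p + 6q ≤ 8. Every candidate vertex is excluded by some other constraint, so the feasible region is empty.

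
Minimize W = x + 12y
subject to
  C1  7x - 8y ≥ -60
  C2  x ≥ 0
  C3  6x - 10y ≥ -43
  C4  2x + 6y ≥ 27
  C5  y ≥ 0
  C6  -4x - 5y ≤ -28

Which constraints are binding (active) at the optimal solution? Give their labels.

Extreme points and W = x + 12y:
  (13/14, 34/7) → W = 829/14
  (27/2, 0) → W = 27/2
  (33/14, 26/7) → W = 657/14
The feasible region is unbounded (it extends along (5, 3), (1, 0)), but W strictly increases along every unbounded feasible direction, so there is no improving ray and the minimum is attained at a vertex.

The minimum is at (27/2, 0). Substituting into each constraint, equality holds for C4 and C5; the remaining constraints have slack.

C4 and C5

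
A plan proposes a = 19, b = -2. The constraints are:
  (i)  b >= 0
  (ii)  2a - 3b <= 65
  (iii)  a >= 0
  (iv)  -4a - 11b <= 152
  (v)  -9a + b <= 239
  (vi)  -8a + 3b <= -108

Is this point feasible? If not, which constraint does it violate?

not feasible — violates (i)

Constraint (i): b = -2, which is not ≥ 0. All other constraints are satisfied.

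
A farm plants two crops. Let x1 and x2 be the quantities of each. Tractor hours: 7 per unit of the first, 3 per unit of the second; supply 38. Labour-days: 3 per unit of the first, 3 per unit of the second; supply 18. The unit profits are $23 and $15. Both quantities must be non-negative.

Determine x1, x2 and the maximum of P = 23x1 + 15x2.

Feasible corners and P = 23x1 + 15x2:
  (0, 0) → P = 0
  (0, 6) → P = 90
  (38/7, 0) → P = 874/7
  (5, 1) → P = 130

At the optimal vertex, 7x1 + 3x2 = 38 and 3x1 + 3x2 = 18.
Solving simultaneously gives x1 = 5, x2 = 1.

x1 = 5, x2 = 1, maximum P = 130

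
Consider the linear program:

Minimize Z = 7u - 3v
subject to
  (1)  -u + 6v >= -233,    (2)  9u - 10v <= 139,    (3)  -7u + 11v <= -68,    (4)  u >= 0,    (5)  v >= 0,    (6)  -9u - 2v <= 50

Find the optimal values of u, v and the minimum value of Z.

The optimum lies where -7u + 11v = -68 and v = 0.
Solving simultaneously gives u = 68/7, v = 0.

u = 68/7, v = 0, minimum Z = 68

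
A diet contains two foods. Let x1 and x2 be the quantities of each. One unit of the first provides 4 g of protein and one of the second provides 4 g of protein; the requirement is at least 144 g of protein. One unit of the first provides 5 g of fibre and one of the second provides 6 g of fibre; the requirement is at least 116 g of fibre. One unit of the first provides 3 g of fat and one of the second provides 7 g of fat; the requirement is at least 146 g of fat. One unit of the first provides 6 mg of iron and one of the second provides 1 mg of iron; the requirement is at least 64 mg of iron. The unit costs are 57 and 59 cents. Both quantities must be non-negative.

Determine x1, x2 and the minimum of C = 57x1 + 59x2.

The feasible region is unbounded (it extends along (0, 1), (1, 0)), but C strictly increases along every unbounded feasible direction, so there is no improving ray and the minimum is attained at a vertex.

The optimum lies where 4x1 + 4x2 = 144 and 3x1 + 7x2 = 146.
Solving simultaneously gives x1 = 53/2, x2 = 19/2.

x1 = 53/2, x2 = 19/2, minimum C = 2071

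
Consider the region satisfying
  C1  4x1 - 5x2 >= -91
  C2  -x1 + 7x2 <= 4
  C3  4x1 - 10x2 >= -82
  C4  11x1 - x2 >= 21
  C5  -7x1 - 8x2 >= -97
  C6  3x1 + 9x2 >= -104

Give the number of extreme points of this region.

4

Of the 15 pairwise boundary intersections, those satisfying every inequality are:
  (151/76, 65/76)
  (647/57, 125/57)
  (5/6, -71/6)
  (1705/39, -1019/39)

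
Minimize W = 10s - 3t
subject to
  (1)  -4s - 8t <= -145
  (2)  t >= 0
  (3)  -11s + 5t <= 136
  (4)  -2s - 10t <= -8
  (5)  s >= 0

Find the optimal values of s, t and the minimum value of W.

s = 0, t = 136/5, minimum W = -408/5

The feasible region is unbounded (it extends along (5, 11), (1, 0)), but W strictly increases along every unbounded feasible direction, so there is no improving ray and the minimum is attained at a vertex.

At the optimal vertex, -11s + 5t = 136 and s = 0.
Solving simultaneously gives s = 0, t = 136/5.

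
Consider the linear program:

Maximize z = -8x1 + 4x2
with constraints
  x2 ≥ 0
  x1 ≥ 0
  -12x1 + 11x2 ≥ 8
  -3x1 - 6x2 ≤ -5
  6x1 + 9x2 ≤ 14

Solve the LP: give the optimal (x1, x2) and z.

The binding constraints are x1 = 0 and 6x1 + 9x2 = 14.
Solving simultaneously gives x1 = 0, x2 = 14/9.

x1 = 0, x2 = 14/9, maximum z = 56/9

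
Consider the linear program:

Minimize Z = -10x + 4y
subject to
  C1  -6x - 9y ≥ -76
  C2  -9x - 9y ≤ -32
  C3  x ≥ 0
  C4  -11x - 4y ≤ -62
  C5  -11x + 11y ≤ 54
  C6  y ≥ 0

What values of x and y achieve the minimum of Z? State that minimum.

Corner points and Z = -10x + 4y:
  (254/75, 464/75) → Z = -228/25
  (38/3, 0) → Z = -380/3
  (62/11, 0) → Z = -620/11

x = 38/3, y = 0, minimum Z = -380/3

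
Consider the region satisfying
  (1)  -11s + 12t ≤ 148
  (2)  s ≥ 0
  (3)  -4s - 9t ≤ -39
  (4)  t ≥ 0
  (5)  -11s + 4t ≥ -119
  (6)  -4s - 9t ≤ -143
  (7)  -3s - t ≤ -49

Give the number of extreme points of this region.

4

Intersecting each pair of boundary lines and keeping only the points that satisfy every inequality leaves:
  (505/22, 267/8)
  (440/47, 983/47)
  (1643/115, 1097/115)
  (298/23, 233/23)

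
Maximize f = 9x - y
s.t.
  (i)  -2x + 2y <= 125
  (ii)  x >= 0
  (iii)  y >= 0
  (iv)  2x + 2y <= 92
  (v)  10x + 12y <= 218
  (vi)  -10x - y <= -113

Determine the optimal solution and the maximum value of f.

Vertices and f = 9x - y:
  (109/5, 0) → f = 981/5
  (113/10, 0) → f = 1017/10
  (569/55, 105/11) → f = 4596/55

At the optimal vertex, y = 0 and 10x + 12y = 218.
Solving simultaneously gives x = 109/5, y = 0.

x = 109/5, y = 0, maximum f = 981/5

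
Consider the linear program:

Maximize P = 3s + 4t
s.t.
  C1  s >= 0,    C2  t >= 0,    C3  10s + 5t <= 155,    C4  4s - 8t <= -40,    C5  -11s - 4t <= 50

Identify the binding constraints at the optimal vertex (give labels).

Corner points and P = 3s + 4t:
  (0, 31) → P = 124
  (0, 5) → P = 20
  (52/5, 51/5) → P = 72

The maximum is at (0, 31). Substituting into each constraint, equality holds for C1 and C3; the remaining constraints have slack.

C1 and C3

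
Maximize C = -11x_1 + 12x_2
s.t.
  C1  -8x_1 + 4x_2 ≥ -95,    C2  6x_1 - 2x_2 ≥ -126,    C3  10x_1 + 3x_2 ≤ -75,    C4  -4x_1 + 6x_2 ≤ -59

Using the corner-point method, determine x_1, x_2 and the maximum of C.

x_1 = -437/14, x_2 = -429/14, maximum C = -341/14

Corner points and C = -11x_1 + 12x_2:
  (-347/4, -789/4) → C = -5651/4
  (-15/64, -775/32) → C = -18435/64
  (-437/14, -429/14) → C = -341/14
  (-91/24, -445/36) → C = -853/8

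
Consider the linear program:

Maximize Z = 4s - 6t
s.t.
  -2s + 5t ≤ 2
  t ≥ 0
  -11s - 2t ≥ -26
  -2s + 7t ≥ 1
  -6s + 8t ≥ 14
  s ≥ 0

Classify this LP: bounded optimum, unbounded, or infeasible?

The boundaries -2s + 5t = 2 and -11s - 2t = -26 meet at (126/59, 74/59), but that point violates -6s + 8t ≥ 14. Every candidate vertex is excluded by some other constraint, so the feasible region is empty.

infeasible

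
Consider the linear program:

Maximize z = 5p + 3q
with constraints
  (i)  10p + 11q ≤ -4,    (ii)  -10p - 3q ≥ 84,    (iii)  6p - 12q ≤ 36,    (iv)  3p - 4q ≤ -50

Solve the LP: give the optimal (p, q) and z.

The feasible region is unbounded (it extends along (-2, -1), (-11, 10)), but z strictly decreases along every unbounded feasible direction, so there is no improving ray and the maximum is attained at a vertex.

p = -57/5, q = 10, maximum z = -27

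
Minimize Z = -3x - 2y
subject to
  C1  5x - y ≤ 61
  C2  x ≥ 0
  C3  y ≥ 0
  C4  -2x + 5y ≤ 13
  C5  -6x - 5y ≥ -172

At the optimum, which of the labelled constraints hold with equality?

C1 and C4

Vertices and Z = -3x - 2y:
  (61/5, 0) → Z = -183/5
  (318/23, 187/23) → Z = -1328/23
  (0, 0) → Z = 0
  (0, 13/5) → Z = -26/5

The minimum is at (318/23, 187/23). Substituting into each constraint, equality holds for C1 and C4; the remaining constraints have slack.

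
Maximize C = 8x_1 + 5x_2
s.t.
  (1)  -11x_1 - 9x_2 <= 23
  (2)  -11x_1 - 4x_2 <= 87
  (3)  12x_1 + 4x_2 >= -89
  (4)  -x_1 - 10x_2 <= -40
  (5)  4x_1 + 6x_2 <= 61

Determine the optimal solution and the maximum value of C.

x_1 = 185/17, x_2 = 99/34, maximum C = 3455/34

Feasible corners and C = 8x_1 + 5x_2:
  (-709/64, 703/64) → C = -2157/64
  (-590/101, 463/101) → C = -2405/101
  (-389/28, 136/7) → C = -14
  (185/17, 99/34) → C = 3455/34

The optimum lies where -x_1 - 10x_2 = -40 and 4x_1 + 6x_2 = 61.
Solving simultaneously gives x_1 = 185/17, x_2 = 99/34.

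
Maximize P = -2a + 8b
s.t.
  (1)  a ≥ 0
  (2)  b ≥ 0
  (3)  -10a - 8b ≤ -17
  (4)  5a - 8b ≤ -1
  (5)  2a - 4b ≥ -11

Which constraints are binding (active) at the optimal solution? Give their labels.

(4) and (5)

Corner points and P = -2a + 8b:
  (0, 17/8) → P = 17
  (0, 11/4) → P = 22
  (16/15, 19/24) → P = 21/5
  (21, 53/4) → P = 64

The maximum is at (21, 53/4). Substituting into each constraint, equality holds for (4) and (5); the remaining constraints have slack.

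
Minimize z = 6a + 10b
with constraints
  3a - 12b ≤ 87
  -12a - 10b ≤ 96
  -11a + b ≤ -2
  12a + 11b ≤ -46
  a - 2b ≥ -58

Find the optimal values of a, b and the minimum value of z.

a = -21/43, b = -317/43, minimum z = -3296/43

Extreme points and z = 6a + 10b:
  (-21/43, -317/43) → z = -3296/43
  (135/59, -394/59) → z = -3130/59
  (-24/133, -530/133) → z = -5444/133

At the optimal vertex, 3a - 12b = 87 and -11a + b = -2.
Solving simultaneously gives a = -21/43, b = -317/43.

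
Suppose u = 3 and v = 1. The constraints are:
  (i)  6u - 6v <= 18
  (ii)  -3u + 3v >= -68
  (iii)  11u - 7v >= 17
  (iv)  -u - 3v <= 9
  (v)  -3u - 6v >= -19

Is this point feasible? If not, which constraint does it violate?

(i): 12 ≤ 18 ✓
(ii): -6 ≥ -68 ✓
(iii): 26 ≥ 17 ✓
(iv): -6 ≤ 9 ✓
(v): -15 ≥ -19 ✓

feasible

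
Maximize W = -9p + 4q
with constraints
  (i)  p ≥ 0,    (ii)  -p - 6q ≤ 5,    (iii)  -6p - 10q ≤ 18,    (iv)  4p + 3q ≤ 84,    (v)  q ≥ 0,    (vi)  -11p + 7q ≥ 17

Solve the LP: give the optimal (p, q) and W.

p = 0, q = 28, maximum W = 112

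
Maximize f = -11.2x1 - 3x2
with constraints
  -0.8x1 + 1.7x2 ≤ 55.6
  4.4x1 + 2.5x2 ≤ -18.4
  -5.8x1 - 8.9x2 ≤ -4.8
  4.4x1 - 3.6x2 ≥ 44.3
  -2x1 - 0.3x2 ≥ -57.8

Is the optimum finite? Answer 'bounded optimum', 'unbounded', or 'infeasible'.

infeasible

The boundaries -0.8x1 + 1.7x2 = 55.6 and 4.4x1 + 2.5x2 = -18.4 meet at (-1419/79, 1916/79), but that point violates 4.4x1 - 3.6x2 ≥ 44.3. Every candidate vertex is excluded by some other constraint, so the feasible region is empty.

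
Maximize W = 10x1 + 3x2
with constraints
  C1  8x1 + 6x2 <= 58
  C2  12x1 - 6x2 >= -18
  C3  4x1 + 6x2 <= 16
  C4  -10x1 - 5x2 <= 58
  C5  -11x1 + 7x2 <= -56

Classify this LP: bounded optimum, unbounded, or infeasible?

unbounded

From the feasible point (21/2, -13/3), moving in the direction (6, -8) keeps every constraint satisfied while W increases without bound.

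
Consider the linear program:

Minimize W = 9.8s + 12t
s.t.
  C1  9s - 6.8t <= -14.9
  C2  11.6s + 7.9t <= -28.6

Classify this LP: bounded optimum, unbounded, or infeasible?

unbounded

From the feasible point (-31219/14998, -4228/7499), moving in the direction (-6.8, -9) keeps every constraint satisfied while W decreases without bound.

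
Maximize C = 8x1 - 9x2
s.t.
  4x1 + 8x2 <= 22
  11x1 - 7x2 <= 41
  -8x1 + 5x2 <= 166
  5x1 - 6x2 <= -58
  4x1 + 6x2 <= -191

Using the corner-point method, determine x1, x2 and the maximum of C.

x1 = -83/3, x2 = -241/18, maximum C = -605/6

Feasible corners and C = 8x1 - 9x2:
  (-706/23, -366/23) → C = -2354/23
  (-1951/68, -216/17) → C = -1958/17
  (-83/3, -241/18) → C = -605/6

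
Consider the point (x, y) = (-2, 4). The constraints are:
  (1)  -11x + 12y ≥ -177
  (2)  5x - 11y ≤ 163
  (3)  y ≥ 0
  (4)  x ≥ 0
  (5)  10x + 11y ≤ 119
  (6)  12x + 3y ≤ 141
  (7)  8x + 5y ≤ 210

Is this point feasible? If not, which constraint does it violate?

Constraint (4): x = -2, which is not ≥ 0. All other constraints are satisfied.

not feasible — violates (4)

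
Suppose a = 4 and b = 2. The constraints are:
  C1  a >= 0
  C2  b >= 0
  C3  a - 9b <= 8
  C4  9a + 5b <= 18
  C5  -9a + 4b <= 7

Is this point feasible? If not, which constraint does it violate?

not feasible — violates C4

Constraint C4: 9a + 5b = 46, which is not ≤ 18. All other constraints are satisfied.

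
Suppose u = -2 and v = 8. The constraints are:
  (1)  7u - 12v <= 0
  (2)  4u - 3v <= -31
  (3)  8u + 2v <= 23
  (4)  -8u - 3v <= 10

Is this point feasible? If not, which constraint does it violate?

feasible

(1): -110 ≤ 0 ✓
(2): -32 ≤ -31 ✓
(3): 0 ≤ 23 ✓
(4): -8 ≤ 10 ✓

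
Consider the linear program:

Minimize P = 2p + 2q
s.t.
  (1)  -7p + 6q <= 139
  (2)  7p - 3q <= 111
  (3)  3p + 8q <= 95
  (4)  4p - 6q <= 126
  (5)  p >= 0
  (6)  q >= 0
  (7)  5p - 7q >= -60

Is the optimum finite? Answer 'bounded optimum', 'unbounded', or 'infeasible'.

bounded optimum

Extreme points and P = 2p + 2q:
  (1173/65, 332/65) → P = 602/13
  (111/7, 0) → P = 222/7
  (185/61, 655/61) → P = 1680/61
  (0, 0) → P = 0
  (0, 60/7) → P = 120/7
The feasible region has finitely many vertices and no improving ray; the minimum is 0 at (0, 0).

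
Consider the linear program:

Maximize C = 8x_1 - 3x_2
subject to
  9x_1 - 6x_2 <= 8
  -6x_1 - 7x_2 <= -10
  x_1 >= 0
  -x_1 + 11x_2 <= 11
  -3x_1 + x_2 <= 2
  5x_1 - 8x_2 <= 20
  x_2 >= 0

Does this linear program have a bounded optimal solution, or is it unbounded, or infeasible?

bounded optimum

Vertices and C = 8x_1 - 3x_2:
  (116/99, 14/33) → C = 802/99
  (154/93, 107/93) → C = 911/93
  (33/73, 76/73) → C = 36/73
The feasible region has finitely many vertices and no improving ray; the maximum is 911/93 at (154/93, 107/93).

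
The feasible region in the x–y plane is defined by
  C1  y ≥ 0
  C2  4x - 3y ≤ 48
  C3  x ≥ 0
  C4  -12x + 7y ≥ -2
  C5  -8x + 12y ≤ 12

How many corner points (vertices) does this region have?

4

The feasible vertices (each the meet of two boundaries and inside every other half-plane) are:
  (0, 0)
  (1/6, 0)
  (0, 1)
  (27/22, 20/11)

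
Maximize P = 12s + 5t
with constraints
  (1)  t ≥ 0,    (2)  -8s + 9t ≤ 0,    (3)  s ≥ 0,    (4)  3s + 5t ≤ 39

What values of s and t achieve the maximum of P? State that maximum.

Extreme points and P = 12s + 5t:
  (0, 0) → P = 0
  (13, 0) → P = 156
  (351/67, 312/67) → P = 5772/67

s = 13, t = 0, maximum P = 156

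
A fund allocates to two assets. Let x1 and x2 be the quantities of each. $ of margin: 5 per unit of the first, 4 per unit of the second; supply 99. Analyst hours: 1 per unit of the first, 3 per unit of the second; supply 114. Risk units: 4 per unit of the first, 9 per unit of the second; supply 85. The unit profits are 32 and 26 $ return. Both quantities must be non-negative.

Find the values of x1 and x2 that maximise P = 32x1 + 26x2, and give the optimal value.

At the optimal vertex, 5x1 + 4x2 = 99 and 4x1 + 9x2 = 85.
Solving simultaneously gives x1 = 19, x2 = 1.

x1 = 19, x2 = 1, maximum P = 634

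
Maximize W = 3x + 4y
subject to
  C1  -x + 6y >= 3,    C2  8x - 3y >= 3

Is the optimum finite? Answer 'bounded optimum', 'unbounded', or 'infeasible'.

From the feasible point (3/5, 3/5), moving in the direction (6, 1) keeps every constraint satisfied while W increases without bound.

unbounded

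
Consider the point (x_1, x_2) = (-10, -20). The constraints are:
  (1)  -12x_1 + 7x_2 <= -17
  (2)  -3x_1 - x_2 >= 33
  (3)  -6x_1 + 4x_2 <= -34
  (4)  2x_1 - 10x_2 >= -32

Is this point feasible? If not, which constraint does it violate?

not feasible — violates (3)

Constraint (3): -6x_1 + 4x_2 = -20, which is not ≤ -34. All other constraints are satisfied.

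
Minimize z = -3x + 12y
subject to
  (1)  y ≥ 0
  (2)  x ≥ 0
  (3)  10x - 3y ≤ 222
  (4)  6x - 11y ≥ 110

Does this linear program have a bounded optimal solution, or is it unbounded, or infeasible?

bounded optimum

Corner points and z = -3x + 12y:
  (111/5, 0) → z = -333/5
  (55/3, 0) → z = -55
  (528/23, 58/23) → z = -888/23
The feasible region has finitely many vertices and no improving ray; the minimum is -333/5 at (111/5, 0).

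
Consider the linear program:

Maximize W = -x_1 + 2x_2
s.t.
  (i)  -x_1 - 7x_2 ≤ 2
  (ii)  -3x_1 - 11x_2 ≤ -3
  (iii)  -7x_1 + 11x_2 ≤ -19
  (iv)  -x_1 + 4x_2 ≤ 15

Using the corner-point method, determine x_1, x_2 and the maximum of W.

x_1 = 241/17, x_2 = 124/17, maximum W = 7/17

The feasible region is unbounded (it extends along (7, -1), (4, 1)), but W strictly decreases along every unbounded feasible direction, so there is no improving ray and the maximum is attained at a vertex.

At the optimal vertex, -7x_1 + 11x_2 = -19 and -x_1 + 4x_2 = 15.
Solving simultaneously gives x_1 = 241/17, x_2 = 124/17.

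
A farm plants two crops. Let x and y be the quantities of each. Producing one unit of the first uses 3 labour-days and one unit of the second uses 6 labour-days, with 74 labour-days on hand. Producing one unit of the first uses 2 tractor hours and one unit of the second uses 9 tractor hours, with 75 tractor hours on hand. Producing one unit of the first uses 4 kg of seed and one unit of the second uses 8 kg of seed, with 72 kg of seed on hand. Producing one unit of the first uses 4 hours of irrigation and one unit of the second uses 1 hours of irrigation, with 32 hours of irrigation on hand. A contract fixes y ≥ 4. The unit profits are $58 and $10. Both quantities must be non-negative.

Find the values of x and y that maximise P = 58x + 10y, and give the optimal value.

x = 7, y = 4, maximum P = 446

Extreme points and P = 58x + 10y:
  (0, 25/3) → P = 250/3
  (0, 4) → P = 40
  (12/5, 39/5) → P = 1086/5
  (46/7, 40/7) → P = 3068/7
  (7, 4) → P = 446

The optimum lies where 4x + y = 32 and y = 4.
Solving simultaneously gives x = 7, y = 4.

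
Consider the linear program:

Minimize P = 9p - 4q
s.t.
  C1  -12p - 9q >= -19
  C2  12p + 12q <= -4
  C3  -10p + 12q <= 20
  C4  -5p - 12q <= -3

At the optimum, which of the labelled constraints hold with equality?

C3 and C4

Extreme points and P = 9p - 4q:
  (-12/11, 25/33) → P = -424/33
  (-1, 2/3) → P = -35/3
  (-17/15, 13/18) → P = -589/45

The minimum is at (-17/15, 13/18). Substituting into each constraint, equality holds for C3 and C4; the remaining constraints have slack.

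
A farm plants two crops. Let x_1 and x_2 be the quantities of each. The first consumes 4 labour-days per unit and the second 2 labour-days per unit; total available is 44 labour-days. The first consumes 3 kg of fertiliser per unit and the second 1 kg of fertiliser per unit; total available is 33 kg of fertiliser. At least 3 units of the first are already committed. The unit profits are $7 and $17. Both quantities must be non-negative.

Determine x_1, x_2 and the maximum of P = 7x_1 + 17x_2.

Corner points and P = 7x_1 + 17x_2:
  (11, 0) → P = 77
  (3, 0) → P = 21
  (3, 16) → P = 293

x_1 = 3, x_2 = 16, maximum P = 293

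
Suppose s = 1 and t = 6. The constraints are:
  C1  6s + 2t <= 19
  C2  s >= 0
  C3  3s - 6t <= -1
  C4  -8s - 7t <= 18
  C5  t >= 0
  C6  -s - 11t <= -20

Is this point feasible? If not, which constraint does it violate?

feasible

C1: 18 ≤ 19 ✓
C2: 1 ≥ 0 ✓
C3: -33 ≤ -1 ✓
C4: -50 ≤ 18 ✓
C5: 6 ≥ 0 ✓
C6: -67 ≤ -20 ✓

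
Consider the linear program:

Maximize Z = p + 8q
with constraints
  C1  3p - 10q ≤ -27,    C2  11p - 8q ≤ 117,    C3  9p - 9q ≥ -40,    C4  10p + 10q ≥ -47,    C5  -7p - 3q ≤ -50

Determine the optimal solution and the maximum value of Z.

Vertices and Z = p + 8q:
  (693/43, 324/43) → Z = 3285/43
  (419/79, 339/79) → Z = 3131/79
  (1373/27, 1493/27) → Z = 4439/9
  (11/3, 73/9) → Z = 617/9

The binding constraints are 11p - 8q = 117 and 9p - 9q = -40.
Solving simultaneously gives p = 1373/27, q = 1493/27.

p = 1373/27, q = 1493/27, maximum Z = 4439/9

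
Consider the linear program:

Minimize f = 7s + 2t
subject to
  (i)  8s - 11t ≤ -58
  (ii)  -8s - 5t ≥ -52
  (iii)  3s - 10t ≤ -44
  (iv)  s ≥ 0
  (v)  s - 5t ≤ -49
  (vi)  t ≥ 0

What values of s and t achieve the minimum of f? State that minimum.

s = 0, t = 49/5, minimum f = 98/5

Vertices and f = 7s + 2t:
  (0, 52/5) → f = 104/5
  (1/3, 148/15) → f = 331/15
  (0, 49/5) → f = 98/5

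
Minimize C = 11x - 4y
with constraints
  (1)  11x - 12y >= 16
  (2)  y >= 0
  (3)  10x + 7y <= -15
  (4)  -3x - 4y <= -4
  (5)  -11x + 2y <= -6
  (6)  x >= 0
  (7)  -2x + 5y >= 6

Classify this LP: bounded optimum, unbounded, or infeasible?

The boundaries 11x - 12y = 16 and -2x + 5y = 6 meet at (152/31, 98/31), but that point violates 10x + 7y ≤ -15. Every candidate vertex is excluded by some other constraint, so the feasible region is empty.

infeasible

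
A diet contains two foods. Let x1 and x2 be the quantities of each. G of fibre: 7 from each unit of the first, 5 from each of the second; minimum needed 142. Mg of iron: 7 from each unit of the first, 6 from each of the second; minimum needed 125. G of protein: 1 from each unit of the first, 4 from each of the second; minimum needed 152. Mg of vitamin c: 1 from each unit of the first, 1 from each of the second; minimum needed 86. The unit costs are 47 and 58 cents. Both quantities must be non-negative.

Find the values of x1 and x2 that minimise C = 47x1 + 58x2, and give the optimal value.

x1 = 64, x2 = 22, minimum C = 4284

Extreme points and C = 47x1 + 58x2:
  (0, 86) → C = 4988
  (152, 0) → C = 7144
  (64, 22) → C = 4284
The feasible region is unbounded (it extends along (0, 1), (1, 0)), but C strictly increases along every unbounded feasible direction, so there is no improving ray and the minimum is attained at a vertex.

The optimum lies where x1 + 4x2 = 152 and x1 + x2 = 86.
Solving simultaneously gives x1 = 64, x2 = 22.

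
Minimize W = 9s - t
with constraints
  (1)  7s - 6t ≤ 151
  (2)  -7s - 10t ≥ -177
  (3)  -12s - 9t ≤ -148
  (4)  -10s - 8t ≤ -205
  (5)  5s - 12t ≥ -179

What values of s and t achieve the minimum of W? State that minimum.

s = 317/22, t = 335/44, minimum W = 5371/44

Vertices and W = 9s - t:
  (643/28, 13/8) → W = 11483/56
  (1219/58, -75/116) → W = 22017/116
  (317/22, 335/44) → W = 5371/44

The optimum lies where -7s - 10t = -177 and -10s - 8t = -205.
Solving simultaneously gives s = 317/22, t = 335/44.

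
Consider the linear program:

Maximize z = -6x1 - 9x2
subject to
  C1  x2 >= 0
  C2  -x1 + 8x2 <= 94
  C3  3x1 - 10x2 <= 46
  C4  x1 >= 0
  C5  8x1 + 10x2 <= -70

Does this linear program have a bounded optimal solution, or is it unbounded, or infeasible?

The boundaries x2 = 0 and -x1 + 8x2 = 94 meet at (-94, 0), but that point violates x1 ≥ 0. Every candidate vertex is excluded by some other constraint, so the feasible region is empty.

infeasible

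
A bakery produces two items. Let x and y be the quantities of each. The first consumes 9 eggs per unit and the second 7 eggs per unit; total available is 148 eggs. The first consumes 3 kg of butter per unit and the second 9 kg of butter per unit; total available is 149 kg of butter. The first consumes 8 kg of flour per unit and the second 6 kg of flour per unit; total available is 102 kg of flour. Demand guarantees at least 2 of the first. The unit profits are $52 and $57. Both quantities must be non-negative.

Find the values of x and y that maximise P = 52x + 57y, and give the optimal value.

x = 2, y = 43/3, maximum P = 921

At the optimal vertex, 8x + 6y = 102 and x = 2.
Solving simultaneously gives x = 2, y = 43/3.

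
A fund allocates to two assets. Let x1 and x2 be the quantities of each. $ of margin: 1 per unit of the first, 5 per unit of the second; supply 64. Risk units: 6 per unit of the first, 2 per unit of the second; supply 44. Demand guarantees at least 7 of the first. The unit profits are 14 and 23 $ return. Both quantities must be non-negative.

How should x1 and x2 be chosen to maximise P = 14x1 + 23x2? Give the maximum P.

Feasible corners and P = 14x1 + 23x2:
  (22/3, 0) → P = 308/3
  (7, 0) → P = 98
  (7, 1) → P = 121

The binding constraints are 6x1 + 2x2 = 44 and x1 = 7.
Solving simultaneously gives x1 = 7, x2 = 1.

x1 = 7, x2 = 1, maximum P = 121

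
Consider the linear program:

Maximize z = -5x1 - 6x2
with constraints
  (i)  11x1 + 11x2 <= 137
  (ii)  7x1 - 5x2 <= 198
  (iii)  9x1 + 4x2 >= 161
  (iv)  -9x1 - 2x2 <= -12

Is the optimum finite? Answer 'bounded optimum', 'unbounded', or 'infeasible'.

infeasible

The boundaries 11x1 + 11x2 = 137 and 7x1 - 5x2 = 198 meet at (2863/132, -1219/132), but that point violates 9x1 + 4x2 ≥ 161. Every candidate vertex is excluded by some other constraint, so the feasible region is empty.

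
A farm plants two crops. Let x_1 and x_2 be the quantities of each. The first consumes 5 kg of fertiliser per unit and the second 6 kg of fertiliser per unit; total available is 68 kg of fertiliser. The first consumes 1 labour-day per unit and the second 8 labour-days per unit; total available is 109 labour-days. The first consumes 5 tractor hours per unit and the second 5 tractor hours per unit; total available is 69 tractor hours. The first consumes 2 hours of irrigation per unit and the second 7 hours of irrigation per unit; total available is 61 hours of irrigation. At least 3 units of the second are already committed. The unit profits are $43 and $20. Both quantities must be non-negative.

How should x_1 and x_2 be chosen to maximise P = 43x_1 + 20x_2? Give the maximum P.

x_1 = 10, x_2 = 3, maximum P = 490

Corner points and P = 43x_1 + 20x_2:
  (0, 61/7) → P = 1220/7
  (0, 3) → P = 60
  (110/23, 169/23) → P = 8110/23
  (10, 3) → P = 490

The optimum lies where 5x_1 + 6x_2 = 68 and x_2 = 3.
Solving simultaneously gives x_1 = 10, x_2 = 3.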